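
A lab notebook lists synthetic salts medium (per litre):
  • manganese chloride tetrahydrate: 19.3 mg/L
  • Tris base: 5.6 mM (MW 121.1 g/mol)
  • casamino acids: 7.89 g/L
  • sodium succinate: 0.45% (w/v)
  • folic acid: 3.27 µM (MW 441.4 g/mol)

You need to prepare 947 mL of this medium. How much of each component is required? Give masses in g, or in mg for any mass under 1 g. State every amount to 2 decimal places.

manganese chloride tetrahydrate 18.28 mg; Tris base 642.22 mg; casamino acids 7.47 g; sodium succinate 4.26 g; folic acid 1.37 mg

Scale factor relative to 1 L: 0.947.
manganese chloride tetrahydrate: 19.3 mg/L × 0.947 L = 18.28 mg
Tris base: 5.6 mmol/L × 121.1 mg/mmol × 0.947 L = 642.22 mg
casamino acids: 7.89 g/L × 0.947 L = 7.47 g
sodium succinate: 0.45% w/v = 4.5 g/L → 4.5 × 0.947 L = 4.26 g
folic acid: 3.27 µmol/L × 441.4 g/mol × 0.947 L ÷ 1000 = 1.37 mg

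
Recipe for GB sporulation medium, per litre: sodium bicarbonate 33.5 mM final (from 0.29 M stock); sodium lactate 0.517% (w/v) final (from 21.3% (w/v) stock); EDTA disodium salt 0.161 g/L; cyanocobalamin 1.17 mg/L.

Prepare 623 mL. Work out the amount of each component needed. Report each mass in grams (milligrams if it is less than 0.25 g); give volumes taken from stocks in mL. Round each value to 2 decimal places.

Target volume = 623 mL = 0.623 L.
sodium bicarbonate: C1V1 = C2V2 → 33.5 mM × 623 mL ÷ 290 mM = 71.97 mL
sodium lactate: V = C2·V2/C1 = 0.517% ÷ 21.3% × 623 mL = 15.12 mL
EDTA disodium salt: 0.161 g/L × 0.623 L = 0.100303 g = 100.30 mg
cyanocobalamin: 1.17 mg/L × 0.623 L = 0.73 mg

sodium bicarbonate 71.97 mL; sodium lactate 15.12 mL; EDTA disodium salt 100.30 mg; cyanocobalamin 0.73 mg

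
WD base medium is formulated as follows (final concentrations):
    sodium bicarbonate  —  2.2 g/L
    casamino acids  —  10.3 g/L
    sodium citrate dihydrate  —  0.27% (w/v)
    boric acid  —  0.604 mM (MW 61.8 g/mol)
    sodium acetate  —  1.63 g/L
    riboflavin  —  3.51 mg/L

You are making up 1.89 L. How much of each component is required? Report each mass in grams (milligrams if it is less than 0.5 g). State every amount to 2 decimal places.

Working volume: 1.89 L.
sodium bicarbonate: 2.2 g/L × 1.89 L = 4.16 g
casamino acids: 10.3 g/L × 1.89 L = 19.47 g
sodium citrate dihydrate: 0.27 g per 100 mL × 1890 mL ÷ 100 = 5.10 g
boric acid: 0.604 mmol/L × 61.8 mg/mmol × 1.89 L = 70.55 mg
sodium acetate: 1.63 g/L × 1.89 L = 3.08 g
riboflavin: 3.51 mg/L × 1.89 L = 6.63 mg

sodium bicarbonate 4.16 g; casamino acids 19.47 g; sodium citrate dihydrate 5.10 g; boric acid 70.55 mg; sodium acetate 3.08 g; riboflavin 6.63 mg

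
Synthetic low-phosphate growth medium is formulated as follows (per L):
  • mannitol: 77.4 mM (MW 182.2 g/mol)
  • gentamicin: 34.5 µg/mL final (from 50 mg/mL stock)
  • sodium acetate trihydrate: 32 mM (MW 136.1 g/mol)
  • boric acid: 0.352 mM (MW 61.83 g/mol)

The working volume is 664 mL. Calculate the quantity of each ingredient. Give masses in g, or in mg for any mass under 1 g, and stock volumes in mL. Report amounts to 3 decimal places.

Scale factor relative to 1 L: 0.664.
mannitol: 77.4 mmol/L × 182.2 g/mol × 0.664 L ÷ 1000 = 9.364 g
gentamicin: dilute stock: 34.5 µg/mL × 664 mL ÷ 50000 µg/mL = 0.458 mL
sodium acetate trihydrate: 32 mmol/L × 136.1 g/mol × 0.664 L ÷ 1000 = 2.892 g
boric acid: 0.352 mmol/L × 61.83 mg/mmol × 0.664 L = 14.451 mg

mannitol 9.364 g; gentamicin 0.458 mL; sodium acetate trihydrate 2.892 g; boric acid 14.451 mg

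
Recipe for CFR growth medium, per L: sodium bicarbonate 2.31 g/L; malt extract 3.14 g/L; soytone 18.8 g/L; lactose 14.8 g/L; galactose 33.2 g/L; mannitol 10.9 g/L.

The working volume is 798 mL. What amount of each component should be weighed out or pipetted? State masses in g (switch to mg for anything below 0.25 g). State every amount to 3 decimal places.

sodium bicarbonate 1.843 g; malt extract 2.506 g; soytone 15.002 g; lactose 11.810 g; galactose 26.494 g; mannitol 8.698 g

Scale factor relative to 1 L: 0.798.
sodium bicarbonate: 2.31 g/L × 0.798 L = 1.843 g
malt extract: 3.14 g/L × 0.798 L = 2.506 g
soytone: 18.8 g/L × 0.798 L = 15.002 g
lactose: 14.8 g/L × 0.798 L = 11.810 g
galactose: 33.2 g/L × 0.798 L = 26.494 g
mannitol: 10.9 g/L × 0.798 L = 8.698 g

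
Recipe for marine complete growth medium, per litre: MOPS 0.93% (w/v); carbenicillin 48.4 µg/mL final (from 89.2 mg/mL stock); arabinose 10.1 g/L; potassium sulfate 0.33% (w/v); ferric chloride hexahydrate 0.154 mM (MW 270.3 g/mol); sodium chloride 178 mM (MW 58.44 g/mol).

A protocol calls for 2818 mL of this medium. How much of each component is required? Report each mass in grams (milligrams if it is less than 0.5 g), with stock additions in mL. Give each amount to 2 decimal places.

Target volume = 2818 mL = 2.818 L.
MOPS: 0.93% w/v = 9.3 g/L → 9.3 × 2.818 L = 26.21 g
carbenicillin: C1V1 = C2V2 → 48.4 µg/mL × 2818 mL ÷ 89200 µg/mL = 1.53 mL
arabinose: 10.1 g/L × 2.818 L = 28.46 g
potassium sulfate: 0.33 g per 100 mL × 2818 mL ÷ 100 = 9.30 g
ferric chloride hexahydrate: 0.154 mmol/L × 270.3 mg/mmol × 2.818 L = 117.30 mg
sodium chloride: 178 mmol/L × 58.44 g/mol × 2.818 L ÷ 1000 = 29.31 g

MOPS 26.21 g; carbenicillin 1.53 mL; arabinose 28.46 g; potassium sulfate 9.30 g; ferric chloride hexahydrate 117.30 mg; sodium chloride 29.31 g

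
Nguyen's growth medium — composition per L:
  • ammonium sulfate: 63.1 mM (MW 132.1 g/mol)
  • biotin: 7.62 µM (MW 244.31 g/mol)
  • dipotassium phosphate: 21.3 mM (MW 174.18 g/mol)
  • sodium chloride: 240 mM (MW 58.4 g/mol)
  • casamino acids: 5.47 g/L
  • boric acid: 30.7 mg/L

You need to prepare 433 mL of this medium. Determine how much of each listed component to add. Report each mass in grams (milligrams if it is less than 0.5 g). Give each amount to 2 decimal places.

ammonium sulfate 3.61 g; biotin 0.81 mg; dipotassium phosphate 1.61 g; sodium chloride 6.07 g; casamino acids 2.37 g; boric acid 13.29 mg

Scale factor relative to 1 L: 0.433.
ammonium sulfate: 63.1 mmol/L × 132.1 g/mol × 0.433 L ÷ 1000 = 3.61 g
biotin: 7.62 µmol/L × 244.31 g/mol × 0.433 L ÷ 1000 = 0.81 mg
dipotassium phosphate: 21.3 mmol/L × 174.18 g/mol × 0.433 L ÷ 1000 = 1.61 g
sodium chloride: 240 mmol/L × 58.4 g/mol × 0.433 L ÷ 1000 = 6.07 g
casamino acids: 5.47 g/L × 0.433 L = 2.37 g
boric acid: 30.7 mg/L × 0.433 L = 13.29 mg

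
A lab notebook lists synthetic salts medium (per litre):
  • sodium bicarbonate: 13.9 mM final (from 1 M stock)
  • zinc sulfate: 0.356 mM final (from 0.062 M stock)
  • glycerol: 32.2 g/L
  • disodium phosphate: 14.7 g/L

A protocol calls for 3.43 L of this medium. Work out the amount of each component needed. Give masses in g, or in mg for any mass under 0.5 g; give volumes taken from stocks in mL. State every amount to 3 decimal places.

Working volume: 3.43 L.
sodium bicarbonate: C1V1 = C2V2 → 13.9 mM × 3430 mL ÷ 1000 mM = 47.677 mL
zinc sulfate: V = C2·V2/C1 = 0.356 mM × 3430 mL ÷ 62 mM = 19.695 mL
glycerol: 32.2 g/L × 3.43 L = 110.446 g
disodium phosphate: 14.7 g/L × 3.43 L = 50.421 g

sodium bicarbonate 47.677 mL; zinc sulfate 19.695 mL; glycerol 110.446 g; disodium phosphate 50.421 g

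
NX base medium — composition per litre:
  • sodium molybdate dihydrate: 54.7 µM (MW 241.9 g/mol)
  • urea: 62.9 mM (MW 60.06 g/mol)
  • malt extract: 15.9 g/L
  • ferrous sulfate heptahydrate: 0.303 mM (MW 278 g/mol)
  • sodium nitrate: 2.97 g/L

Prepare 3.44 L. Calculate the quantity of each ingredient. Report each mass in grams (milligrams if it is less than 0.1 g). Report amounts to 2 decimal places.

sodium molybdate dihydrate 45.52 mg; urea 13.00 g; malt extract 54.70 g; ferrous sulfate heptahydrate 0.29 g; sodium nitrate 10.22 g

Scale factor relative to 1 L: 3.44.
sodium molybdate dihydrate: 54.7 µmol/L × 241.9 g/mol × 3.44 L ÷ 1000 = 45.52 mg
urea: 62.9 mmol/L × 60.06 g/mol × 3.44 L ÷ 1000 = 13.00 g
malt extract: 15.9 g/L × 3.44 L = 54.70 g
ferrous sulfate heptahydrate: 0.303 mmol/L × 278 g/mol × 3.44 L ÷ 1000 = 0.29 g
sodium nitrate: 2.97 g/L × 3.44 L = 10.22 g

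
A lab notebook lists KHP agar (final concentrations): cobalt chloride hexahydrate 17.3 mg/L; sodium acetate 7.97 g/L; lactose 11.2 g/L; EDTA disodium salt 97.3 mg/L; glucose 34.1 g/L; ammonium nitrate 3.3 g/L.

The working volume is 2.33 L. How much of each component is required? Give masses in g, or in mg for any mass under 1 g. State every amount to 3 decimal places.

cobalt chloride hexahydrate 40.309 mg; sodium acetate 18.570 g; lactose 26.096 g; EDTA disodium salt 226.709 mg; glucose 79.453 g; ammonium nitrate 7.689 g

Working volume: 2.33 L.
cobalt chloride hexahydrate: 17.3 mg/L × 2.33 L = 40.309 mg
sodium acetate: 7.97 g/L × 2.33 L = 18.570 g
lactose: 11.2 g/L × 2.33 L = 26.096 g
EDTA disodium salt: 97.3 mg/L × 2.33 L = 226.709 mg
glucose: 34.1 g/L × 2.33 L = 79.453 g
ammonium nitrate: 3.3 g/L × 2.33 L = 7.689 g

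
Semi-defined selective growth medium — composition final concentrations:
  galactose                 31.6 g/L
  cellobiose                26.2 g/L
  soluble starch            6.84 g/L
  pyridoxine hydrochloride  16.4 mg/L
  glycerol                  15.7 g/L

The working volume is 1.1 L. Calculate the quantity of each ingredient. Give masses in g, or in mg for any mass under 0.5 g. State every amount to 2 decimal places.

Working volume: 1.1 L.
galactose: 31.6 g/L × 1.1 L = 34.76 g
cellobiose: 26.2 g/L × 1.1 L = 28.82 g
soluble starch: 6.84 g/L × 1.1 L = 7.52 g
pyridoxine hydrochloride: 16.4 mg/L × 1.1 L = 18.04 mg
glycerol: 15.7 g/L × 1.1 L = 17.27 g

galactose 34.76 g; cellobiose 28.82 g; soluble starch 7.52 g; pyridoxine hydrochloride 18.04 mg; glycerol 17.27 g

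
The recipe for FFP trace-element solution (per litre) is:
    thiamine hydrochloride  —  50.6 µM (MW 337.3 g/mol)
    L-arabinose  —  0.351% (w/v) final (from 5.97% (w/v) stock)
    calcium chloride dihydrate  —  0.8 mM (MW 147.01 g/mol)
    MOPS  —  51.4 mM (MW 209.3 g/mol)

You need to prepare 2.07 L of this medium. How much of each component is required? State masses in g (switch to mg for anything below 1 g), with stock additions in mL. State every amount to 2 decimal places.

Working volume: 2.07 L.
thiamine hydrochloride: 50.6 µmol/L × 337.3 g/mol × 2.07 L ÷ 1000 = 35.33 mg
L-arabinose: dilute stock: 0.351% ÷ 5.97% × 2070 mL = 121.70 mL
calcium chloride dihydrate: 0.8 mmol/L × 147.01 mg/mmol × 2.07 L = 243.45 mg
MOPS: 51.4 mmol/L × 209.3 g/mol × 2.07 L ÷ 1000 = 22.27 g

thiamine hydrochloride 35.33 mg; L-arabinose 121.70 mL; calcium chloride dihydrate 243.45 mg; MOPS 22.27 g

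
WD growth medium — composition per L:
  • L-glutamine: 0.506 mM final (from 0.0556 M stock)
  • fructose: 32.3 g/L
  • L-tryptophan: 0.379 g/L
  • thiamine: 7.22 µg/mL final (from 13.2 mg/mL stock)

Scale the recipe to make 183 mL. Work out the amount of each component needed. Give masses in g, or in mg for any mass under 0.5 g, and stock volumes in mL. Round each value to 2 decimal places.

Target volume = 183 mL = 0.183 L.
L-glutamine: C1V1 = C2V2 → 0.506 mM × 183 mL ÷ 55.6 mM = 1.67 mL
fructose: 32.3 g/L × 0.183 L = 5.91 g
L-tryptophan: 0.379 g/L × 0.183 L = 0.069357 g = 69.36 mg
thiamine: V = C2·V2/C1 = 7.22 µg/mL × 183 mL ÷ 13200 µg/mL = 0.10 mL

L-glutamine 1.67 mL; fructose 5.91 g; L-tryptophan 69.36 mg; thiamine 0.10 mL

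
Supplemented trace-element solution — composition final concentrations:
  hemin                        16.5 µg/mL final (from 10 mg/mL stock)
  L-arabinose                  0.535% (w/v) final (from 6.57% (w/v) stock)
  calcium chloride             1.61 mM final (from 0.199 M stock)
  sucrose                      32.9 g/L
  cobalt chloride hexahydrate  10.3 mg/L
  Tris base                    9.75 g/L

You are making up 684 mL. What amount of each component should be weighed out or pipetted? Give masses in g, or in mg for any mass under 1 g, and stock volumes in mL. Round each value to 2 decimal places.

Target volume = 684 mL = 0.684 L.
hemin: V = C2·V2/C1 = 16.5 µg/mL × 684 mL ÷ 10000 µg/mL = 1.13 mL
L-arabinose: dilute stock: 0.535% ÷ 6.57% × 684 mL = 55.70 mL
calcium chloride: V = C2·V2/C1 = 1.61 mM × 684 mL ÷ 199 mM = 5.53 mL
sucrose: 32.9 g/L × 0.684 L = 22.50 g
cobalt chloride hexahydrate: 10.3 mg/L × 0.684 L = 7.05 mg
Tris base: 9.75 g/L × 0.684 L = 6.67 g

hemin 1.13 mL; L-arabinose 55.70 mL; calcium chloride 5.53 mL; sucrose 22.50 g; cobalt chloride hexahydrate 7.05 mg; Tris base 6.67 g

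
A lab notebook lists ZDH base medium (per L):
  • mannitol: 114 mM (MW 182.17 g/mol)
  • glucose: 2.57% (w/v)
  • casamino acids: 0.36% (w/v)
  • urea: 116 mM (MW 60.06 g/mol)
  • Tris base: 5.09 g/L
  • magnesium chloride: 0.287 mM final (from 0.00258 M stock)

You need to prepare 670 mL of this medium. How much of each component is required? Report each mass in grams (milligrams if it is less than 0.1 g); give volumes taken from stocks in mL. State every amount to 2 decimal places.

Scale factor relative to 1 L: 0.67.
mannitol: 114 mmol/L × 182.17 g/mol × 0.67 L ÷ 1000 = 13.91 g
glucose: 2.57 g per 100 mL × 670 mL ÷ 100 = 17.22 g
casamino acids: 0.36% w/v = 3.6 g/L → 3.6 × 0.67 L = 2.41 g
urea: 116 mmol/L × 60.06 g/mol × 0.67 L ÷ 1000 = 4.67 g
Tris base: 5.09 g/L × 0.67 L = 3.41 g
magnesium chloride: dilute stock: 0.287 mM × 670 mL ÷ 2.58 mM = 74.53 mL

mannitol 13.91 g; glucose 17.22 g; casamino acids 2.41 g; urea 4.67 g; Tris base 3.41 g; magnesium chloride 74.53 mL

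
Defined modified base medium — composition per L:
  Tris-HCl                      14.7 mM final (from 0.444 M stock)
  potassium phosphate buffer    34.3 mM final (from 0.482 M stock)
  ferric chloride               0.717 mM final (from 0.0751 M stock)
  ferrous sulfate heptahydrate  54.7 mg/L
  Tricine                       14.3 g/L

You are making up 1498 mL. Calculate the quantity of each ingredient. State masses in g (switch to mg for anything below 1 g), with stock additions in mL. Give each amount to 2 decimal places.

Tris-HCl 49.60 mL; potassium phosphate buffer 106.60 mL; ferric chloride 14.30 mL; ferrous sulfate heptahydrate 81.94 mg; Tricine 21.42 g

Target volume = 1498 mL = 1.498 L.
Tris-HCl: V = C2·V2/C1 = 14.7 mM × 1498 mL ÷ 444 mM = 49.60 mL
potassium phosphate buffer: C1V1 = C2V2 → 34.3 mM × 1498 mL ÷ 482 mM = 106.60 mL
ferric chloride: V = C2·V2/C1 = 0.717 mM × 1498 mL ÷ 75.1 mM = 14.30 mL
ferrous sulfate heptahydrate: 54.7 mg/L × 1.498 L = 81.94 mg
Tricine: 14.3 g/L × 1.498 L = 21.42 g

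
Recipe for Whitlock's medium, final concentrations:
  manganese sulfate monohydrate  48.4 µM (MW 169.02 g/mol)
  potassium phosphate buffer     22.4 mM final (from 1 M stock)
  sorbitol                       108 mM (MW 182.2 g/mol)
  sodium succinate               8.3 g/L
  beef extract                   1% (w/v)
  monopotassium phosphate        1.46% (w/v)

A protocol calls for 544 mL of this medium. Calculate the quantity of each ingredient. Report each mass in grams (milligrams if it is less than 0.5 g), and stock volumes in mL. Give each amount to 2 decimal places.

manganese sulfate monohydrate 4.45 mg; potassium phosphate buffer 12.19 mL; sorbitol 10.70 g; sodium succinate 4.52 g; beef extract 5.44 g; monopotassium phosphate 7.94 g

Scale factor relative to 1 L: 0.544.
manganese sulfate monohydrate: 48.4 µmol/L × 169.02 g/mol × 0.544 L ÷ 1000 = 4.45 mg
potassium phosphate buffer: dilute stock: 22.4 mM × 544 mL ÷ 1000 mM = 12.19 mL
sorbitol: 108 mmol/L × 182.2 g/mol × 0.544 L ÷ 1000 = 10.70 g
sodium succinate: 8.3 g/L × 0.544 L = 4.52 g
beef extract: 1% w/v = 10 g/L → 10 × 0.544 L = 5.44 g
monopotassium phosphate: 1.46 g per 100 mL × 544 mL ÷ 100 = 7.94 g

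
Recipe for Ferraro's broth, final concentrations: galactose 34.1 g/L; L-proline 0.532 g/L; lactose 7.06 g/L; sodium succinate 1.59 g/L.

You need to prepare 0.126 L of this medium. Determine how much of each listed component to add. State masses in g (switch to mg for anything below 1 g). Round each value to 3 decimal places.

Scale factor relative to 1 L: 0.126.
galactose: 34.1 g/L × 0.126 L = 4.297 g
L-proline: 0.532 g/L × 0.126 L = 0.067032 g = 67.032 mg
lactose: 7.06 g/L × 0.126 L = 0.88956 g = 889.560 mg
sodium succinate: 1.59 g/L × 0.126 L = 0.20034 g = 200.340 mg

galactose 4.297 g; L-proline 67.032 mg; lactose 889.560 mg; sodium succinate 200.340 mg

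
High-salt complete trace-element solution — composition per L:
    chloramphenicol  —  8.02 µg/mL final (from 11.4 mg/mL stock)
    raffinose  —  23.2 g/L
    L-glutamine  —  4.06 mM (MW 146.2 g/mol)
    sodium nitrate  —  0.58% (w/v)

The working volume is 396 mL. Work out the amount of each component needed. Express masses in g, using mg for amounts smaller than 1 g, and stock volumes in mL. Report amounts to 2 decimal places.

Target volume = 396 mL = 0.396 L.
chloramphenicol: V = C2·V2/C1 = 8.02 µg/mL × 396 mL ÷ 11400 µg/mL = 0.28 mL
raffinose: 23.2 g/L × 0.396 L = 9.19 g
L-glutamine: 4.06 mmol/L × 146.2 mg/mmol × 0.396 L = 235.05 mg
sodium nitrate: 0.58% w/v = 5.8 g/L → 5.8 × 0.396 L = 2.30 g

chloramphenicol 0.28 mL; raffinose 9.19 g; L-glutamine 235.05 mg; sodium nitrate 2.30 g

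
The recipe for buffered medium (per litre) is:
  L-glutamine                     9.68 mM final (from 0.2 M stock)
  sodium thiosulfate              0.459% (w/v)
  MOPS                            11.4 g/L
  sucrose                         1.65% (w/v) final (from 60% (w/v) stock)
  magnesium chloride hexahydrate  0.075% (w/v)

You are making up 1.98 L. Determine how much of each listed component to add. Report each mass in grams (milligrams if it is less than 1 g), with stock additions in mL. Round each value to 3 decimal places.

Scale factor relative to 1 L: 1.98.
L-glutamine: C1V1 = C2V2 → 9.68 mM × 1980 mL ÷ 200 mM = 95.832 mL
sodium thiosulfate: 0.459% w/v = 4.59 g/L → 4.59 × 1.98 L = 9.088 g
MOPS: 11.4 g/L × 1.98 L = 22.572 g
sucrose: dilute stock: 1.65% ÷ 60% × 1980 mL = 54.450 mL
magnesium chloride hexahydrate: 0.075% w/v = 0.75 g/L → 0.75 × 1.98 L = 1.485 g

L-glutamine 95.832 mL; sodium thiosulfate 9.088 g; MOPS 22.572 g; sucrose 54.450 mL; magnesium chloride hexahydrate 1.485 g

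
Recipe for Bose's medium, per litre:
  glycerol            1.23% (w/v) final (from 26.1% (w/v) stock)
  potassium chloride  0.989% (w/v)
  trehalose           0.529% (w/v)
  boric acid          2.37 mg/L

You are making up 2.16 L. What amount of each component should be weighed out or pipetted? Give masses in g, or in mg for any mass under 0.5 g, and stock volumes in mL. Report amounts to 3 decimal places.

Working volume: 2.16 L.
glycerol: dilute stock: 1.23% ÷ 26.1% × 2160 mL = 101.793 mL
potassium chloride: 0.989% w/v = 9.89 g/L → 9.89 × 2.16 L = 21.362 g
trehalose: 0.529 g per 100 mL × 2160 mL ÷ 100 = 11.426 g
boric acid: 2.37 mg/L × 2.16 L = 5.119 mg

glycerol 101.793 mL; potassium chloride 21.362 g; trehalose 11.426 g; boric acid 5.119 mg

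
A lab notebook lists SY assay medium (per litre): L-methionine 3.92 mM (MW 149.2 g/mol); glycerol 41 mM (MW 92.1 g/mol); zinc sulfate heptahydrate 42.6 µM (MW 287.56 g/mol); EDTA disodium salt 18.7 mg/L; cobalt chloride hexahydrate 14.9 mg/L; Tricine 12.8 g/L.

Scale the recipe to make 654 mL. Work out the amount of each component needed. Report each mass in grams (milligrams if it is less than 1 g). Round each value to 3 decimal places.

L-methionine 382.501 mg; glycerol 2.470 g; zinc sulfate heptahydrate 8.012 mg; EDTA disodium salt 12.230 mg; cobalt chloride hexahydrate 9.745 mg; Tricine 8.371 g

Scale factor relative to 1 L: 0.654.
L-methionine: 3.92 mmol/L × 149.2 mg/mmol × 0.654 L = 382.501 mg
glycerol: 41 mmol/L × 92.1 g/mol × 0.654 L ÷ 1000 = 2.470 g
zinc sulfate heptahydrate: 42.6 µmol/L × 287.56 g/mol × 0.654 L ÷ 1000 = 8.012 mg
EDTA disodium salt: 18.7 mg/L × 0.654 L = 12.230 mg
cobalt chloride hexahydrate: 14.9 mg/L × 0.654 L = 9.745 mg
Tricine: 12.8 g/L × 0.654 L = 8.371 g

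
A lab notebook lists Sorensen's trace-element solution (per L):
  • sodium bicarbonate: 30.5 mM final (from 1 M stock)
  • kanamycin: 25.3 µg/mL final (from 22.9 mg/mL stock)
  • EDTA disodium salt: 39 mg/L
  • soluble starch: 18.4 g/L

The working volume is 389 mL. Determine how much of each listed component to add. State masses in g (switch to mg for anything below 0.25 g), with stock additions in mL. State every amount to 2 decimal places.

Working volume: 389 mL = 0.389 L.
sodium bicarbonate: V = C2·V2/C1 = 30.5 mM × 389 mL ÷ 1000 mM = 11.86 mL
kanamycin: V = C2·V2/C1 = 25.3 µg/mL × 389 mL ÷ 22900 µg/mL = 0.43 mL
EDTA disodium salt: 39 mg/L × 0.389 L = 15.17 mg
soluble starch: 18.4 g/L × 0.389 L = 7.16 g

sodium bicarbonate 11.86 mL; kanamycin 0.43 mL; EDTA disodium salt 15.17 mg; soluble starch 7.16 g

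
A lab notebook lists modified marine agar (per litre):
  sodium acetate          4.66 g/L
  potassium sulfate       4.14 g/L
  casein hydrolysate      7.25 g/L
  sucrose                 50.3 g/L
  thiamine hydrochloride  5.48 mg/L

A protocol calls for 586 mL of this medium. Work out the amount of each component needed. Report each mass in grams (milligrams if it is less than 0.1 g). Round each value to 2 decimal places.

Target volume = 586 mL = 0.586 L.
sodium acetate: 4.66 g/L × 0.586 L = 2.73 g
potassium sulfate: 4.14 g/L × 0.586 L = 2.43 g
casein hydrolysate: 7.25 g/L × 0.586 L = 4.25 g
sucrose: 50.3 g/L × 0.586 L = 29.48 g
thiamine hydrochloride: 5.48 mg/L × 0.586 L = 3.21 mg

sodium acetate 2.73 g; potassium sulfate 2.43 g; casein hydrolysate 4.25 g; sucrose 29.48 g; thiamine hydrochloride 3.21 mg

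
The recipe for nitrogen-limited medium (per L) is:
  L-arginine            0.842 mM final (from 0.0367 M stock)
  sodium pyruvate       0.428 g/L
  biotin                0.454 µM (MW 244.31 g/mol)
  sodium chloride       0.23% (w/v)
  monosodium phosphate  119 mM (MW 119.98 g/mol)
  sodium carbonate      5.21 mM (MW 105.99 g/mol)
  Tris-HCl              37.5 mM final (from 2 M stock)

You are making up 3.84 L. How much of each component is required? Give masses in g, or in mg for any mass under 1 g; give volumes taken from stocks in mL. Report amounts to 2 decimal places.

L-arginine 88.10 mL; sodium pyruvate 1.64 g; biotin 0.43 mg; sodium chloride 8.83 g; monosodium phosphate 54.83 g; sodium carbonate 2.12 g; Tris-HCl 72.00 mL

Working volume: 3.84 L.
L-arginine: dilute stock: 0.842 mM × 3840 mL ÷ 36.7 mM = 88.10 mL
sodium pyruvate: 0.428 g/L × 3.84 L = 1.64 g
biotin: 0.454 µmol/L × 244.31 g/mol × 3.84 L ÷ 1000 = 0.43 mg
sodium chloride: 0.23 g per 100 mL × 3840 mL ÷ 100 = 8.83 g
monosodium phosphate: 119 mmol/L × 119.98 g/mol × 3.84 L ÷ 1000 = 54.83 g
sodium carbonate: 5.21 mmol/L × 105.99 g/mol × 3.84 L ÷ 1000 = 2.12 g
Tris-HCl: V = C2·V2/C1 = 37.5 mM × 3840 mL ÷ 2000 mM = 72.00 mL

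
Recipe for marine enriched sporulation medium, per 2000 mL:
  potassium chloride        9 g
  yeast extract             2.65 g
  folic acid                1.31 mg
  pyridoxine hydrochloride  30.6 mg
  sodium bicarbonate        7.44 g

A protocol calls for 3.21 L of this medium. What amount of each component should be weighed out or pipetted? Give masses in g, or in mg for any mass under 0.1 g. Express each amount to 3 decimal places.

Scale factor = 3210 mL / 2000 mL = 1.605.
potassium chloride: 9 g × (3210 mL / 2000 mL) = 14.445 g
yeast extract: 2.65 g × (3210 mL / 2000 mL) = 4.253 g
folic acid: 1.31 mg × (3210 mL / 2000 mL) = 2.103 mg
pyridoxine hydrochloride: 30.6 mg × (3210 mL / 2000 mL) = 49.113 mg
sodium bicarbonate: 7.44 g × (3210 mL / 2000 mL) = 11.941 g

potassium chloride 14.445 g; yeast extract 4.253 g; folic acid 2.103 mg; pyridoxine hydrochloride 49.113 mg; sodium bicarbonate 11.941 g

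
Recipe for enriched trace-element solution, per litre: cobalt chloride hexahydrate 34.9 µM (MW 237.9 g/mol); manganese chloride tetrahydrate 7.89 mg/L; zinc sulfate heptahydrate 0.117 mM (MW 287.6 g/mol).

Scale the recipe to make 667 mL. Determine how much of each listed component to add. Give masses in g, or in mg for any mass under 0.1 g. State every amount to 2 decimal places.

cobalt chloride hexahydrate 5.54 mg; manganese chloride tetrahydrate 5.26 mg; zinc sulfate heptahydrate 22.44 mg

Target volume = 667 mL = 0.667 L.
cobalt chloride hexahydrate: 34.9 µmol/L × 237.9 g/mol × 0.667 L ÷ 1000 = 5.54 mg
manganese chloride tetrahydrate: 7.89 mg/L × 0.667 L = 5.26 mg
zinc sulfate heptahydrate: 0.117 mmol/L × 287.6 mg/mmol × 0.667 L = 22.44 mg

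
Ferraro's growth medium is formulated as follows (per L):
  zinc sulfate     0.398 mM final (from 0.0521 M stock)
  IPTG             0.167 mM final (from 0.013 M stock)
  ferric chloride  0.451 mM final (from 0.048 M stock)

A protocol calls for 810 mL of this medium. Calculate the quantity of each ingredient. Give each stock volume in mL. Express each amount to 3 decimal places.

Working volume: 810 mL = 0.81 L.
zinc sulfate: dilute stock: 0.398 mM × 810 mL ÷ 52.1 mM = 6.188 mL
IPTG: dilute stock: 0.167 mM × 810 mL ÷ 13 mM = 10.405 mL
ferric chloride: V = C2·V2/C1 = 0.451 mM × 810 mL ÷ 48 mM = 7.611 mL

zinc sulfate 6.188 mL; IPTG 10.405 mL; ferric chloride 7.611 mL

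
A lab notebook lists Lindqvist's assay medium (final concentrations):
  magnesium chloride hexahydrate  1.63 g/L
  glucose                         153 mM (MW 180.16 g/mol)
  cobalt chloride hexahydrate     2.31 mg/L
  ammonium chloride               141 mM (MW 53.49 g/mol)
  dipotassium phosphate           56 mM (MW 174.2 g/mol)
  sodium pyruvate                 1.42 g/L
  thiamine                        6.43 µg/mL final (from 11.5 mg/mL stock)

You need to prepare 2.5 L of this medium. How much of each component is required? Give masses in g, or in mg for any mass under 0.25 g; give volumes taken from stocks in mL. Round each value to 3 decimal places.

magnesium chloride hexahydrate 4.075 g; glucose 68.911 g; cobalt chloride hexahydrate 5.775 mg; ammonium chloride 18.855 g; dipotassium phosphate 24.388 g; sodium pyruvate 3.550 g; thiamine 1.398 mL

Working volume: 2.5 L.
magnesium chloride hexahydrate: 1.63 g/L × 2.5 L = 4.075 g
glucose: 153 mmol/L × 180.16 g/mol × 2.5 L ÷ 1000 = 68.911 g
cobalt chloride hexahydrate: 2.31 mg/L × 2.5 L = 5.775 mg
ammonium chloride: 141 mmol/L × 53.49 g/mol × 2.5 L ÷ 1000 = 18.855 g
dipotassium phosphate: 56 mmol/L × 174.2 g/mol × 2.5 L ÷ 1000 = 24.388 g
sodium pyruvate: 1.42 g/L × 2.5 L = 3.550 g
thiamine: V = C2·V2/C1 = 6.43 µg/mL × 2500 mL ÷ 11500 µg/mL = 1.398 mL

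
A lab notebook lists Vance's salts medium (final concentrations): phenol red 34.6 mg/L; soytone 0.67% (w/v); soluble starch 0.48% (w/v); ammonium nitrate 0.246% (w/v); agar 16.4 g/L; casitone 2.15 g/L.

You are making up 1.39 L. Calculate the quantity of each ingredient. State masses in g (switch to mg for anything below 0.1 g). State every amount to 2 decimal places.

phenol red 48.09 mg; soytone 9.31 g; soluble starch 6.67 g; ammonium nitrate 3.42 g; agar 22.80 g; casitone 2.99 g

Working volume: 1.39 L.
phenol red: 34.6 mg/L × 1.39 L = 48.09 mg
soytone: 0.67% w/v = 6.7 g/L → 6.7 × 1.39 L = 9.31 g
soluble starch: 0.48% w/v = 4.8 g/L → 4.8 × 1.39 L = 6.67 g
ammonium nitrate: 0.246% w/v = 2.46 g/L → 2.46 × 1.39 L = 3.42 g
agar: 16.4 g/L × 1.39 L = 22.80 g
casitone: 2.15 g/L × 1.39 L = 2.99 g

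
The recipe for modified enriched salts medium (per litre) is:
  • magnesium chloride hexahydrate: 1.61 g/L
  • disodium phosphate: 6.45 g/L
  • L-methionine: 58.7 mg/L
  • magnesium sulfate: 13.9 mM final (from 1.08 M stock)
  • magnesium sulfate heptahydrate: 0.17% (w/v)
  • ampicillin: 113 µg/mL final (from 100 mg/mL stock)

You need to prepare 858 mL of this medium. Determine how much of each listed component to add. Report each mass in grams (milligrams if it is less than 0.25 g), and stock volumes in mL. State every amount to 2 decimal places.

magnesium chloride hexahydrate 1.38 g; disodium phosphate 5.53 g; L-methionine 50.36 mg; magnesium sulfate 11.04 mL; magnesium sulfate heptahydrate 1.46 g; ampicillin 0.97 mL

Scale factor relative to 1 L: 0.858.
magnesium chloride hexahydrate: 1.61 g/L × 0.858 L = 1.38 g
disodium phosphate: 6.45 g/L × 0.858 L = 5.53 g
L-methionine: 58.7 mg/L × 0.858 L = 50.36 mg
magnesium sulfate: C1V1 = C2V2 → 13.9 mM × 858 mL ÷ 1080 mM = 11.04 mL
magnesium sulfate heptahydrate: 0.17% w/v = 1.7 g/L → 1.7 × 0.858 L = 1.46 g
ampicillin: V = C2·V2/C1 = 113 µg/mL × 858 mL ÷ 100000 µg/mL = 0.97 mL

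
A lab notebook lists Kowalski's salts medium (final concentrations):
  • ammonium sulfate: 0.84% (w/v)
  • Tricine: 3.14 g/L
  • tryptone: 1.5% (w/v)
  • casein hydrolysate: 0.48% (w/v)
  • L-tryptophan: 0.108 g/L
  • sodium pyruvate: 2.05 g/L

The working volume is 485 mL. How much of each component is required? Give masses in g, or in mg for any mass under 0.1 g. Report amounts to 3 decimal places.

ammonium sulfate 4.074 g; Tricine 1.523 g; tryptone 7.275 g; casein hydrolysate 2.328 g; L-tryptophan 52.380 mg; sodium pyruvate 0.994 g

Working volume: 485 mL = 0.485 L.
ammonium sulfate: 0.84% w/v = 8.4 g/L → 8.4 × 0.485 L = 4.074 g
Tricine: 3.14 g/L × 0.485 L = 1.523 g
tryptone: 1.5 g per 100 mL × 485 mL ÷ 100 = 7.275 g
casein hydrolysate: 0.48% w/v = 4.8 g/L → 4.8 × 0.485 L = 2.328 g
L-tryptophan: 0.108 g/L × 0.485 L = 0.05238 g = 52.380 mg
sodium pyruvate: 2.05 g/L × 0.485 L = 0.994 g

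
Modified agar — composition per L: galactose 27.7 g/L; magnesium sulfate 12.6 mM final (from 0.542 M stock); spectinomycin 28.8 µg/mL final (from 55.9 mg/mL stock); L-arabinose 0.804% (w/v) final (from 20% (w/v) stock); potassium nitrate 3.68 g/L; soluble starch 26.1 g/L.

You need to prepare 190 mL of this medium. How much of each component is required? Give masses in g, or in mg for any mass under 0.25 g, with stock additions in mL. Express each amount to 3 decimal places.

galactose 5.263 g; magnesium sulfate 4.417 mL; spectinomycin 0.098 mL; L-arabinose 7.638 mL; potassium nitrate 0.699 g; soluble starch 4.959 g

Working volume: 190 mL = 0.19 L.
galactose: 27.7 g/L × 0.19 L = 5.263 g
magnesium sulfate: V = C2·V2/C1 = 12.6 mM × 190 mL ÷ 542 mM = 4.417 mL
spectinomycin: dilute stock: 28.8 µg/mL × 190 mL ÷ 55900 µg/mL = 0.098 mL
L-arabinose: C1V1 = C2V2 → 0.804% ÷ 20% × 190 mL = 7.638 mL
potassium nitrate: 3.68 g/L × 0.19 L = 0.699 g
soluble starch: 26.1 g/L × 0.19 L = 4.959 g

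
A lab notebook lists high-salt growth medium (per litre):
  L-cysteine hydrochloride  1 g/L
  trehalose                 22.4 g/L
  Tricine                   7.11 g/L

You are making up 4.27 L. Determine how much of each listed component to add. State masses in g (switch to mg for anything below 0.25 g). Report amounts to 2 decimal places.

L-cysteine hydrochloride 4.27 g; trehalose 95.65 g; Tricine 30.36 g

Scale factor relative to 1 L: 4.27.
L-cysteine hydrochloride: 1 g/L × 4.27 L = 4.27 g
trehalose: 22.4 g/L × 4.27 L = 95.65 g
Tricine: 7.11 g/L × 4.27 L = 30.36 g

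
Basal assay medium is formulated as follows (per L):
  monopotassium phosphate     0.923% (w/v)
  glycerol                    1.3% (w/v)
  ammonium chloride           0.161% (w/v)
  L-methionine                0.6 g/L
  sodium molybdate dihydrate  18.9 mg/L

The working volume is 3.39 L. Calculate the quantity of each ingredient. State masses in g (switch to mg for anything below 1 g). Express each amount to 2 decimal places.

Working volume: 3.39 L.
monopotassium phosphate: 0.923 g per 100 mL × 3390 mL ÷ 100 = 31.29 g
glycerol: 1.3% w/v = 13 g/L → 13 × 3.39 L = 44.07 g
ammonium chloride: 0.161 g per 100 mL × 3390 mL ÷ 100 = 5.46 g
L-methionine: 0.6 g/L × 3.39 L = 2.03 g
sodium molybdate dihydrate: 18.9 mg/L × 3.39 L = 64.07 mg

monopotassium phosphate 31.29 g; glycerol 44.07 g; ammonium chloride 5.46 g; L-methionine 2.03 g; sodium molybdate dihydrate 64.07 mg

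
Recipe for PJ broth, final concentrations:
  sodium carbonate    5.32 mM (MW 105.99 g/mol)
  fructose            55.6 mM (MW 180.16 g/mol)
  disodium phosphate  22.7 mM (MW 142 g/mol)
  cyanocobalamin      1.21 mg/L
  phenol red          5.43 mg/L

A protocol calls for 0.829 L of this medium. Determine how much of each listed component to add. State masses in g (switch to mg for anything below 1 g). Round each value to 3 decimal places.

Working volume: 0.829 L.
sodium carbonate: 5.32 mmol/L × 105.99 mg/mmol × 0.829 L = 467.446 mg
fructose: 55.6 mmol/L × 180.16 g/mol × 0.829 L ÷ 1000 = 8.304 g
disodium phosphate: 22.7 mmol/L × 142 g/mol × 0.829 L ÷ 1000 = 2.672 g
cyanocobalamin: 1.21 mg/L × 0.829 L = 1.003 mg
phenol red: 5.43 mg/L × 0.829 L = 4.501 mg

sodium carbonate 467.446 mg; fructose 8.304 g; disodium phosphate 2.672 g; cyanocobalamin 1.003 mg; phenol red 4.501 mg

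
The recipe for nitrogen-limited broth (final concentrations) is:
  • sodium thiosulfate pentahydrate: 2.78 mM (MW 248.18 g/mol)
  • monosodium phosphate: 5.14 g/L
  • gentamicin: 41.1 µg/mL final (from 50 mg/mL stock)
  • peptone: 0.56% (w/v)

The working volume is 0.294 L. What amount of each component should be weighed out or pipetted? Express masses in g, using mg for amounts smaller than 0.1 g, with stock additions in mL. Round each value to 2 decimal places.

Scale factor relative to 1 L: 0.294.
sodium thiosulfate pentahydrate: 2.78 mmol/L × 248.18 g/mol × 0.294 L ÷ 1000 = 0.20 g
monosodium phosphate: 5.14 g/L × 0.294 L = 1.51 g
gentamicin: dilute stock: 41.1 µg/mL × 294 mL ÷ 50000 µg/mL = 0.24 mL
peptone: 0.56 g per 100 mL × 294 mL ÷ 100 = 1.65 g

sodium thiosulfate pentahydrate 0.20 g; monosodium phosphate 1.51 g; gentamicin 0.24 mL; peptone 1.65 g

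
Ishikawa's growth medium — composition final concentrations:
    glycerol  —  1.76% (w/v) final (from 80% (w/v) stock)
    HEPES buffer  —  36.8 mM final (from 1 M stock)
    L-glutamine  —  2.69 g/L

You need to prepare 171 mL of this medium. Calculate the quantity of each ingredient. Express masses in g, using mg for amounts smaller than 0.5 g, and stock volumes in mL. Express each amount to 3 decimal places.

glycerol 3.762 mL; HEPES buffer 6.293 mL; L-glutamine 459.990 mg

Working volume: 171 mL = 0.171 L.
glycerol: C1V1 = C2V2 → 1.76% ÷ 80% × 171 mL = 3.762 mL
HEPES buffer: V = C2·V2/C1 = 36.8 mM × 171 mL ÷ 1000 mM = 6.293 mL
L-glutamine: 2.69 g/L × 0.171 L = 0.45999 g = 459.990 mg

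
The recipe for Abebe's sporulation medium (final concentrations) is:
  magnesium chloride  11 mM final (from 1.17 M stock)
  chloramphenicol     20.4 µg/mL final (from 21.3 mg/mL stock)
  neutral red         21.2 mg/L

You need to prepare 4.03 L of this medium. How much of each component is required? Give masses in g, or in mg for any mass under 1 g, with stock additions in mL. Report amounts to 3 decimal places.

magnesium chloride 37.889 mL; chloramphenicol 3.860 mL; neutral red 85.436 mg

Scale factor relative to 1 L: 4.03.
magnesium chloride: V = C2·V2/C1 = 11 mM × 4030 mL ÷ 1170 mM = 37.889 mL
chloramphenicol: dilute stock: 20.4 µg/mL × 4030 mL ÷ 21300 µg/mL = 3.860 mL
neutral red: 21.2 mg/L × 4.03 L = 85.436 mg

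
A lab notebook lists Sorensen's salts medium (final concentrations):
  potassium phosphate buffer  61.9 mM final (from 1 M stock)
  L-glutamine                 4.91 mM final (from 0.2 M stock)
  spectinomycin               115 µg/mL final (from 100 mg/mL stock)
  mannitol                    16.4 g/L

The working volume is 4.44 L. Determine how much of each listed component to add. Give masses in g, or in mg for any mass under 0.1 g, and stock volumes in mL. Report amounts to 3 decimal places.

Scale factor relative to 1 L: 4.44.
potassium phosphate buffer: dilute stock: 61.9 mM × 4440 mL ÷ 1000 mM = 274.836 mL
L-glutamine: V = C2·V2/C1 = 4.91 mM × 4440 mL ÷ 200 mM = 109.002 mL
spectinomycin: V = C2·V2/C1 = 115 µg/mL × 4440 mL ÷ 100000 µg/mL = 5.106 mL
mannitol: 16.4 g/L × 4.44 L = 72.816 g

potassium phosphate buffer 274.836 mL; L-glutamine 109.002 mL; spectinomycin 5.106 mL; mannitol 72.816 g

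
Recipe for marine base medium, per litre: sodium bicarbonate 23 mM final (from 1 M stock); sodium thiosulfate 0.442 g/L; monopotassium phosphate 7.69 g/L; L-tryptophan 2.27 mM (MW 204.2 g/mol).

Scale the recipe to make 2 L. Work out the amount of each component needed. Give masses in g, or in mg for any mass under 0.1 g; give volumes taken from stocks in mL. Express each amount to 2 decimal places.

Working volume: 2 L.
sodium bicarbonate: V = C2·V2/C1 = 23 mM × 2000 mL ÷ 1000 mM = 46.00 mL
sodium thiosulfate: 0.442 g/L × 2 L = 0.88 g
monopotassium phosphate: 7.69 g/L × 2 L = 15.38 g
L-tryptophan: 2.27 mmol/L × 204.2 g/mol × 2 L ÷ 1000 = 0.93 g

sodium bicarbonate 46.00 mL; sodium thiosulfate 0.88 g; monopotassium phosphate 15.38 g; L-tryptophan 0.93 g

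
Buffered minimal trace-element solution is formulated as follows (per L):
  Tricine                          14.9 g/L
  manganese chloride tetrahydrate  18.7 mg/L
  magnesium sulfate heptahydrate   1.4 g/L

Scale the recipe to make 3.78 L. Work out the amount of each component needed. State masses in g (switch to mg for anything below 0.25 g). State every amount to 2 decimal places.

Tricine 56.32 g; manganese chloride tetrahydrate 70.69 mg; magnesium sulfate heptahydrate 5.29 g

Scale factor relative to 1 L: 3.78.
Tricine: 14.9 g/L × 3.78 L = 56.32 g
manganese chloride tetrahydrate: 18.7 mg/L × 3.78 L = 70.69 mg
magnesium sulfate heptahydrate: 1.4 g/L × 3.78 L = 5.29 g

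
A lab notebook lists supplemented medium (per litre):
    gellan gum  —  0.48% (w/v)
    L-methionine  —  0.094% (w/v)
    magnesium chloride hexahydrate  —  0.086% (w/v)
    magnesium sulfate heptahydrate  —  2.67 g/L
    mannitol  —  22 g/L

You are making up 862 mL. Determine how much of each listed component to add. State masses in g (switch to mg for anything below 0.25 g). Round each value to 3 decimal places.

gellan gum 4.138 g; L-methionine 0.810 g; magnesium chloride hexahydrate 0.741 g; magnesium sulfate heptahydrate 2.302 g; mannitol 18.964 g

Target volume = 862 mL = 0.862 L.
gellan gum: 0.48 g per 100 mL × 862 mL ÷ 100 = 4.138 g
L-methionine: 0.094% w/v = 0.94 g/L → 0.94 × 0.862 L = 0.810 g
magnesium chloride hexahydrate: 0.086 g per 100 mL × 862 mL ÷ 100 = 0.741 g
magnesium sulfate heptahydrate: 2.67 g/L × 0.862 L = 2.302 g
mannitol: 22 g/L × 0.862 L = 18.964 g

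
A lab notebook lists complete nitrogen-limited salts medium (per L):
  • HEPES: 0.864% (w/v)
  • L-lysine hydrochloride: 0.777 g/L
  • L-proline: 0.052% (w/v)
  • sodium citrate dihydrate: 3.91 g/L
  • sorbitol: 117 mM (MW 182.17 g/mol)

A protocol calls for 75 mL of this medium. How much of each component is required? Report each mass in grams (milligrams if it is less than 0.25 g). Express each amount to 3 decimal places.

Target volume = 75 mL = 0.075 L.
HEPES: 0.864 g per 100 mL × 75 mL ÷ 100 = 0.648 g
L-lysine hydrochloride: 0.777 g/L × 0.075 L = 0.058275 g = 58.275 mg
L-proline: 0.052 g per 100 mL × 75 mL ÷ 100 = 0.039 g = 39.000 mg
sodium citrate dihydrate: 3.91 g/L × 0.075 L = 0.293 g
sorbitol: 117 mmol/L × 182.17 g/mol × 0.075 L ÷ 1000 = 1.599 g

HEPES 0.648 g; L-lysine hydrochloride 58.275 mg; L-proline 39.000 mg; sodium citrate dihydrate 0.293 g; sorbitol 1.599 g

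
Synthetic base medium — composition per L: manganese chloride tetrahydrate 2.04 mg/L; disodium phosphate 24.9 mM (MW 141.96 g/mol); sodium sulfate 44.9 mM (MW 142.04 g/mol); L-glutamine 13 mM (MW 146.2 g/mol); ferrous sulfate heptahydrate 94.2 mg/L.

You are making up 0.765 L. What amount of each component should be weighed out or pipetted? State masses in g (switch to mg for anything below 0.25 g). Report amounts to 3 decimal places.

manganese chloride tetrahydrate 1.561 mg; disodium phosphate 2.704 g; sodium sulfate 4.879 g; L-glutamine 1.454 g; ferrous sulfate heptahydrate 72.063 mg

Working volume: 0.765 L.
manganese chloride tetrahydrate: 2.04 mg/L × 0.765 L = 1.561 mg
disodium phosphate: 24.9 mmol/L × 141.96 g/mol × 0.765 L ÷ 1000 = 2.704 g
sodium sulfate: 44.9 mmol/L × 142.04 g/mol × 0.765 L ÷ 1000 = 4.879 g
L-glutamine: 13 mmol/L × 146.2 g/mol × 0.765 L ÷ 1000 = 1.454 g
ferrous sulfate heptahydrate: 94.2 mg/L × 0.765 L = 72.063 mg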